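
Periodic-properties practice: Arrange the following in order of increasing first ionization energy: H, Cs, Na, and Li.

Cs < Na < Li < H

H is in period 1, group 1; Li is in period 2, group 1; Na is in period 3, group 1; Cs is in period 6, group 1.
Removing the outermost electron gets harder across a period and easier down a group.
All are in group 1, so first ionization energy increases up the group.
So from lowest to highest: Cs < Na < Li < H.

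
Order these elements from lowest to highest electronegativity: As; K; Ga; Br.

K, Ga, As, Br

K is in period 4, group 1; Ga is in period 4, group 13; As is in period 4, group 15; Br is in period 4, group 17.
Electronegativity increases across a period and decreases down a group, tracking effective nuclear charge and atomic size.
All lie in period 4, so electronegativity increases left to right.
So from lowest to highest: K < Ga < As < Br.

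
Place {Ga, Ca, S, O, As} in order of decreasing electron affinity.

O is in period 2, group 16; S is in period 3, group 16; Ca is in period 4, group 2; Ga is in period 4, group 13; As is in period 4, group 15.
Atoms with high Z_eff and room in the valence shell (especially the halogens) have the most exothermic electron affinities.
Here both period and group differ, so the two effects have to be weighed against each other.
Ga > Ca: Ga lies to the right of Ca in period 4, so the across-period effect alone puts Ga higher.
As > Ga: As lies to the right of Ga in period 4, so the across-period effect alone puts As higher.
O > As: both effects reinforce here, so O is clearly the higher of the two.
S > O: this pair runs against the simple trend — see the exception note.
Note the exception: S has a higher electron affinity than O, contrary to the simple trend — the compact 2p subshell of O repels the added electron more than S's larger 3p does.
For reference (kJ/mol): O 141, S 200, Ca 2, Ga 29, As 78.
So from highest to lowest: S > O > As > Ga > Ca.

S > O > As > Ga > Ca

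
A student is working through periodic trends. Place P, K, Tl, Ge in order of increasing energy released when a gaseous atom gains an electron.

Tl < K < P < Ge

P is in period 3, group 15; K is in period 4, group 1; Ge is in period 4, group 14; Tl is in period 6, group 13.
EA tends to increase across a period and decrease down a group, though the pattern is less regular than for IE or radius.
Here both period and group differ, so the two effects have to be weighed against each other.
K > Tl: the two effects oppose for this pair; the down-group effect wins (48 vs 19 kJ/mol).
P > K: both effects reinforce here, so P is clearly the higher of the two.
Ge > P: this pair runs against the simple trend — see the exception note.
Note the exception: Ge has a higher electron affinity than P, contrary to the simple trend — adding an electron to P's half-filled np³ subshell costs electron-pairing energy.
Tabulated electron affinity (kJ/mol): P 72, K 48, Ge 119, Tl 19.
So from lowest to highest: Tl < K < P < Ge.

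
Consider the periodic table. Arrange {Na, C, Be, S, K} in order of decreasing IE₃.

The third ionization energy removes an electron from the +2 ion. For each element: Na²⁺ is already 1 electron into the core; C²⁺ still has 2 valence electrons; Be²⁺ is the bare [He] core; S²⁺ still has 4 valence electrons; K²⁺ is already 1 electron into the core.
Usually core removal costs more than valence removal, but here the competition is close: a tightly held n=2 valence electron can cost more to remove than an n=3 core electron, so the actual values have to decide it.
Valence configurations: C²⁺ [He]2s², S²⁺ [Ne]3s²3p².
Tabulated IE_3 (kJ/mol): Na 6910, C 4620, Be 14849, S 3357, K 4420.
Putting it together, IE_3: S < K < C < Na < Be.

Be > Na > C > K > S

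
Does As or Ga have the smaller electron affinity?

Ga

Ga is in period 4, group 13; As is in period 4, group 15.
Atoms with high Z_eff and room in the valence shell (especially the halogens) have the most exothermic electron affinities.
All lie in period 4, so electron affinity increases left to right.
So Ga has the smaller electron affinity (Ga < As).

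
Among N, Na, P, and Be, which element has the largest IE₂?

After 1 electron has been removed, what remains? N⁺ still has 4 valence electrons; Na⁺ is the bare [Ne] core; P⁺ still has 4 valence electrons; Be⁺ still has 1 valence electron.
Core electrons are held far more tightly than valence electrons, so Na tops the IE_2 order.
Valence configurations: N⁺ [He]2s²2p², P⁺ [Ne]3s²3p², Be⁺ [He]2s¹.
The numbers (kJ/mol): N 2856, Na 4562, P 1907, Be 1757.
Overall IE_2 order: Be < P < N < Na.

Na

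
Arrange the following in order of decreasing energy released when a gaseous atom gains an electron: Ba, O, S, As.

O is in period 2, group 16; S is in period 3, group 16; As is in period 4, group 15; Ba is in period 6, group 2.
Electron affinity generally becomes more exothermic across a period toward the halogens and less exothermic down a group.
These span different periods and groups, so the two trends combine.
As > Ba: relative to Ba, both the across-period and down-group shifts push As's electron affinity up.
O > As: relative to As, both the across-period and down-group shifts push O's electron affinity up.
S > O: this pair runs against the simple trend — see the exception note.
Note the exception: S has a higher electron affinity than O, contrary to the simple trend — the compact 2p subshell of O repels the added electron more than S's larger 3p does.
For reference (kJ/mol): O 141, S 200, As 78, Ba 14.
So from highest to lowest: S > O > As > Ba.

S > O > As > Ba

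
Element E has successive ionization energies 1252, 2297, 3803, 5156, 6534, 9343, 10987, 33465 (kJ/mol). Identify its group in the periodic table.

Group 17

Look for the largest jump between consecutive ionization energies: IE8/IE7 ≈ 3.0, far larger than any earlier ratio.
That jump marks the point where a core electron is being removed. So the atom has 7 valence electrons.
A main-group element with 7 valence electrons is in group 17.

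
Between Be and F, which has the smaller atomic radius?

Be is in period 2, group 2; F is in period 2, group 17.
Across a period the added protons contract the valence shell; down a group each new principal shell makes the atom larger.
All lie in period 2, so atomic radius increases right to left.
So F has the smaller atomic radius (F < Be).

F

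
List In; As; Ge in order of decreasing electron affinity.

Ge > As > In

Electron affinity generally becomes more exothermic across a period toward the halogens and less exothermic down a group.
Here both period and group differ, so the two effects have to be weighed against each other.
As > In: both effects reinforce here, so As is clearly the higher of the two.
Ge > As: this pair runs against the simple trend — see the exception note.
Note the exception: Ge has a higher electron affinity than As, contrary to the simple trend — adding an electron to As's half-filled 4p³ is unfavourable, so Ge (4p²) has the more exothermic EA.
Tabulated electron affinity (kJ/mol): Ge 119, As 78, In 29.
So from highest to lowest: Ge > As > In.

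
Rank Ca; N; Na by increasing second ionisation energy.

Consider each +1 ion: Ca⁺ still has 1 valence electron; N⁺ still has 4 valence electrons; Na⁺ is the bare [Ne] core.
Pulling an electron out of a noble-gas core costs far more than removing a remaining valence electron, so Na sits at the high end of IE_2.
Valence configurations: Ca⁺ [Ar]4s¹, N⁺ [He]2s²2p².
Tabulated IE_2 (kJ/mol): Ca 1145, N 2856, Na 4562.
Putting it together, IE_2: Ca < N < Na.

Ca, N, Na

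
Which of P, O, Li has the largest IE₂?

Li

The second ionization energy removes an electron from the +1 ion. For each element: P⁺ still has 4 valence electrons; O⁺ still has 5 valence electrons; Li⁺ is the bare [He] core.
Pulling an electron out of a noble-gas core costs far more than removing a remaining valence electron, so Li sits at the high end of IE_2.
Valence configurations: P⁺ [Ne]3s²3p², O⁺ [He]2s²2p³.
The numbers (kJ/mol): P 1907, O 3388, Li 7298.
Hence IE_2: P < O < Li.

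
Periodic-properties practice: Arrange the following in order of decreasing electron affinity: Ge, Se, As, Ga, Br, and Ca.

Br, Se, Ge, As, Ga, Ca

Electron affinity generally becomes more exothermic across a period toward the halogens and less exothermic down a group.
All lie in period 4; the across-period trend (electron affinity increases left to right) applies, with the exception below.
Note the exception: Ge has a higher electron affinity than As, contrary to the simple trend — adding an electron to As's half-filled 4p³ is unfavourable, so Ge (4p²) has the more exothermic EA.
Tabulated electron affinity (kJ/mol): Ca 2, Ga 29, Ge 119, As 78, Se 195, Br 325.
So from highest to lowest: Br > Se > Ge > As > Ga > Ca.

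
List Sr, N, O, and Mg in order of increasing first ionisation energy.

Sr < Mg < O < N

IE₁ increases left→right with effective nuclear charge and decreases top→bottom as the valence shell moves farther out.
Here both period and group differ, so the two effects have to be weighed against each other.
Mg > Sr: Mg sits above Sr in group 2, so the down-group effect alone puts Mg higher.
O > Mg: both effects reinforce here, so O is clearly the higher of the two.
N > O: this pair runs against the simple trend — see the exception note.
Note the exception: N has a higher first ionization energy than O, contrary to the simple trend — pairing an electron in O's 2p⁴ costs repulsion energy, so O ionizes more easily than half-filled N (2p³).
For reference (kJ/mol): N 1402, O 1314, Mg 738, Sr 550.
So from lowest to highest: Sr < Mg < O < N.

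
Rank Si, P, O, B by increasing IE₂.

The second ionization energy removes an electron from the +1 ion. For each element: Si⁺ still has 3 valence electrons; P⁺ still has 4 valence electrons; O⁺ still has 5 valence electrons; B⁺ still has 2 valence electrons.
All are still removing valence electrons, so compare the +1 ions as you would atoms: IE_2 generally rises across a period (higher Z_eff) and falls down a group (larger shell), subject to the usual subshell exceptions.
Valence configurations: Si⁺ [Ne]3s²3p¹, P⁺ [Ne]3s²3p², O⁺ [He]2s²2p³, B⁺ [He]2s².
The numbers (kJ/mol): Si 1577, P 1907, O 3388, B 2427.
Putting it together, IE_2: Si < P < B < O.

Si, P, B, O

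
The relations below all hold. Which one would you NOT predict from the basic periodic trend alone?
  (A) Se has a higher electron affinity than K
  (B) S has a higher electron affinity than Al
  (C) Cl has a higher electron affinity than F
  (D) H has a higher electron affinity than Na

(C)

The general trend: electron affinity increases across a period and decreases down a group.
(A) Se (period 4, group 16) vs K (period 4, group 1): the stated order agrees with the simple trend.
(B) S (period 3, group 16) vs Al (period 3, group 13): the stated order agrees with the simple trend.
(C) Cl (period 3, group 17) vs F (period 2, group 17): the stated order contradicts the simple trend.
(D) H (period 1, group 1) vs Na (period 3, group 1): the stated order agrees with the simple trend.
The exception is (C): F's small 2p subshell makes the incoming electron feel strong e⁻–e⁻ repulsion, so Cl actually releases more energy on gaining an electron.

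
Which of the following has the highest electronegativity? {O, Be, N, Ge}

Smaller atoms with higher effective nuclear charge are more electronegative.
Neither a single period nor a single group — weigh both effects.
Ge > Be: period and group pull opposite ways; the across-period shift dominates (2.01 vs 1.57).
N > Ge: relative to Ge, both the across-period and down-group shifts push N's electronegativity up.
O > N: both are in period 2; the period trend gives O the larger value.
Approximate values (Pauling): Be 1.57, N 3.04, O 3.44, Ge 2.01.
The highest electronegativity among these belongs to O.

O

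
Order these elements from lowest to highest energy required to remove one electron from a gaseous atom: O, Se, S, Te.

Te, Se, S, O

O is in period 2, group 16; S is in period 3, group 16; Se is in period 4, group 16; Te is in period 5, group 16.
First ionization energy rises across a period (greater Z_eff holds electrons more tightly) and falls down a group (valence electrons are farther from the nucleus).
All are in group 16, so first ionization energy increases up the group.
So from lowest to highest: Te < Se < S < O.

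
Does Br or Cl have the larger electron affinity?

Cl

Adding an electron releases more energy for atoms nearer the top right (short of the noble gases).
All are in group 17, so electron affinity increases up the group.
So Cl has the larger electron affinity (Cl > Br).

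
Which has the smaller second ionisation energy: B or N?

After 1 electron has been removed, what remains? B⁺ still has 2 valence electrons; N⁺ still has 4 valence electrons.
All are still removing valence electrons, so compare the +1 ions as you would atoms: IE_2 generally rises across a period (higher Z_eff) and falls down a group (larger shell), subject to the usual subshell exceptions.
Valence configurations: B⁺ [He]2s², N⁺ [He]2s²2p².
Approximate IE_2 values (kJ/mol): B 2427, N 2856.
So the second ionization energies run B < N.

B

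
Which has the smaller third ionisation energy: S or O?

S

IE_3 is the cost of taking one more electron from the +2 cation: S²⁺ still has 4 valence electrons; O²⁺ still has 4 valence electrons.
All are still removing valence electrons, so compare the +2 ions as you would atoms: IE_3 generally rises across a period (higher Z_eff) and falls down a group (larger shell), subject to the usual subshell exceptions.
Valence configurations: S²⁺ [Ne]3s²3p², O²⁺ [He]2s²2p².
The numbers (kJ/mol): S 3357, O 5300.
So the third ionization energies run S < O.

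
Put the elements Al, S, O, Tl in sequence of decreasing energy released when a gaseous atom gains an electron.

S > O > Al > Tl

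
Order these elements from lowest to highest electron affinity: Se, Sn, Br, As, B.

B is in period 2, group 13; As is in period 4, group 15; Se is in period 4, group 16; Br is in period 4, group 17; Sn is in period 5, group 14.
Electron affinity generally becomes more exothermic across a period toward the halogens and less exothermic down a group.
Neither a single period nor a single group — weigh both effects.
As > B: the two effects oppose for this pair; the across-period effect wins (78 vs 27 kJ/mol).
Sn > As: this pair runs against the simple trend — see the exception note.
Se > Sn: relative to Sn, both the across-period and down-group shifts push Se's electron affinity up.
Br > Se: both are in period 4; the period trend gives Br the larger value.
Note the exception: Sn has a higher electron affinity than As, contrary to the simple trend — adding an electron to As's half-filled np³ subshell costs electron-pairing energy.
Tabulated electron affinity (kJ/mol): B 27, As 78, Se 195, Br 325, Sn 107.
So from lowest to highest: B < As < Sn < Se < Br.

B < As < Sn < Se < Br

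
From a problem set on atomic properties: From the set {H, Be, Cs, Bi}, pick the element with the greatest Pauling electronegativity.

H

H is in period 1, group 1; Be is in period 2, group 2; Cs is in period 6, group 1; Bi is in period 6, group 15.
Atoms toward the upper right of the periodic table pull bonding electrons most strongly.
Neither a single period nor a single group — weigh both effects.
Be > Cs: both effects reinforce here, so Be is clearly the higher of the two.
Bi > Be: period and group pull opposite ways; the across-period shift dominates (2.02 vs 1.57).
H > Bi: the two effects oppose for this pair; the down-group effect wins (2.20 vs 2.02).
Approximate values (Pauling): H 2.20, Be 1.57, Cs 0.79, Bi 2.02.
The greatest Pauling electronegativity among these belongs to H.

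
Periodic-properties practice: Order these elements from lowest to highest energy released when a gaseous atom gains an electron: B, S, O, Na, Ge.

B is in period 2, group 13; O is in period 2, group 16; Na is in period 3, group 1; S is in period 3, group 16; Ge is in period 4, group 14.
EA tends to increase across a period and decrease down a group, though the pattern is less regular than for IE or radius.
Neither a single period nor a single group — weigh both effects.
Na > B: this pair runs against the simple trend — see the exception note.
Ge > Na: the two effects oppose for this pair; the across-period effect wins (119 vs 53 kJ/mol).
O > Ge: relative to Ge, both the across-period and down-group shifts push O's electron affinity up.
S > O: this pair runs against the simple trend — see the exception note.
Note the exception: Na has a higher electron affinity than B, contrary to the simple trend — B's ns²np¹ configuration gives only a small electron affinity — the sparsely filled np subshell binds an added electron weakly.
Note the exception: S has a higher electron affinity than O, contrary to the simple trend — the compact 2p subshell of O repels the added electron more than S's larger 3p does.
For reference (kJ/mol): B 27, O 141, Na 53, S 200, Ge 119.
So from lowest to highest: B < Na < Ge < O < S.

B < Na < Ge < O < S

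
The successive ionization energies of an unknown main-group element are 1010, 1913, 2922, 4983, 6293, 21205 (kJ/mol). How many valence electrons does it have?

5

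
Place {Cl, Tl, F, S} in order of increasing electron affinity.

Tl < S < F < Cl

F is in period 2, group 17; S is in period 3, group 16; Cl is in period 3, group 17; Tl is in period 6, group 13.
EA tends to increase across a period and decrease down a group, though the pattern is less regular than for IE or radius.
These span different periods and groups, so the two trends combine.
S > Tl: both effects reinforce here, so S is clearly the higher of the two.
F > S: both effects reinforce here, so F is clearly the higher of the two.
Cl > F: this pair runs against the simple trend — see the exception note.
Note the exception: Cl has a higher electron affinity than F, contrary to the simple trend — F's small 2p subshell makes the incoming electron feel strong e⁻–e⁻ repulsion, so Cl actually releases more energy on gaining an electron.
For reference (kJ/mol): F 328, S 200, Cl 349, Tl 19.
So from lowest to highest: Tl < S < F < Cl.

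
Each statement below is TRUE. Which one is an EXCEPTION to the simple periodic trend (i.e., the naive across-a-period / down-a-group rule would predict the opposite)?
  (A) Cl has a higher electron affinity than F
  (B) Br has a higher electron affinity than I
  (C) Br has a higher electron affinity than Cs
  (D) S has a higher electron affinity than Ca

(A)

The general trend: electron affinity increases across a period and decreases down a group.
(A) Cl (period 3, group 17) vs F (period 2, group 17): the stated order contradicts the simple trend.
(B) Br (period 4, group 17) vs I (period 5, group 17): the stated order agrees with the simple trend.
(C) Br (period 4, group 17) vs Cs (period 6, group 1): the stated order agrees with the simple trend.
(D) S (period 3, group 16) vs Ca (period 4, group 2): the stated order agrees with the simple trend.
The exception is (A): F's small 2p subshell makes the incoming electron feel strong e⁻–e⁻ repulsion, so Cl actually releases more energy on gaining an electron.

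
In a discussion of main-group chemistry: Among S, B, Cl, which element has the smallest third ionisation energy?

The third ionization energy removes an electron from the +2 ion. For each element: S²⁺ still has 4 valence electrons; B²⁺ still has 1 valence electron; Cl²⁺ still has 5 valence electrons.
All are still removing valence electrons, so compare the +2 ions as you would atoms: IE_3 generally rises across a period (higher Z_eff) and falls down a group (larger shell), subject to the usual subshell exceptions.
Valence configurations: S²⁺ [Ne]3s²3p², B²⁺ [He]2s¹, Cl²⁺ [Ne]3s²3p³.
Tabulated IE_3 (kJ/mol): S 3357, B 3660, Cl 3822.
Hence IE_3: S < B < Cl.

S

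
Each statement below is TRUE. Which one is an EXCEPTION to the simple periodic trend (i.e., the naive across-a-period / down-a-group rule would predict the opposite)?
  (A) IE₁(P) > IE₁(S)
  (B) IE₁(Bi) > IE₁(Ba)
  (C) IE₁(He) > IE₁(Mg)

The general trend: first ionization energy increases across a period and decreases down a group.
(A) P (period 3, group 15) vs S (period 3, group 16): the stated order contradicts the simple trend.
(B) Bi (period 6, group 15) vs Ba (period 6, group 2): the stated order agrees with the simple trend.
(C) He (period 1, group 18) vs Mg (period 3, group 2): the stated order agrees with the simple trend.
The exception is (A): S (3p⁴) ionizes more easily than half-filled P (3p³) because the paired 3p electron in S is pushed out by e⁻–e⁻ repulsion.

(A)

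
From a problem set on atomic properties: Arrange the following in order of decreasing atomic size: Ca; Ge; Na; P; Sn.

Ca > Na > Sn > Ge > P

Across a period the added protons contract the valence shell; down a group each new principal shell makes the atom larger.
Neither a single period nor a single group — weigh both effects.
Ge > P: both effects reinforce here, so Ge is clearly the larger of the two.
Sn > Ge: Sn sits below Ge in group 14, so the down-group effect alone puts Sn larger.
Na > Sn: the two effects oppose for this pair; the across-period effect wins (155 vs 140 pm).
Ca > Na: the two effects oppose for this pair; the down-group effect wins (171 vs 155 pm).
For reference (pm): Na 155, P 111, Ca 171, Ge 121, Sn 140.
So from largest to smallest: Ca > Na > Sn > Ge > P.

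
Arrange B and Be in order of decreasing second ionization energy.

After 1 electron has been removed, what remains? B⁺ still has 2 valence electrons; Be⁺ still has 1 valence electron.
All are still removing valence electrons, so compare the +1 ions as you would atoms: IE_2 generally rises across a period (higher Z_eff) and falls down a group (larger shell), subject to the usual subshell exceptions.
Valence configurations: B⁺ [He]2s², Be⁺ [He]2s¹.
The numbers (kJ/mol): B 2427, Be 1757.
Putting it together, IE_2: Be < B.

B > Be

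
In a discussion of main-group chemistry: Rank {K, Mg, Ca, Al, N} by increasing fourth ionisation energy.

K, Ca, N, Mg, Al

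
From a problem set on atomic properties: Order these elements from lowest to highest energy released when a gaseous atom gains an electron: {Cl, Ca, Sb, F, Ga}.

Ca < Ga < Sb < F < Cl

EA tends to increase across a period and decrease down a group, though the pattern is less regular than for IE or radius.
Neither a single period nor a single group — weigh both effects.
Ga > Ca: both are in period 4; the period trend gives Ga the larger value.
Sb > Ga: period and group pull opposite ways; the across-period shift dominates (103 vs 29 kJ/mol).
F > Sb: relative to Sb, both the across-period and down-group shifts push F's electron affinity up.
Cl > F: this pair runs against the simple trend — see the exception note.
Note the exception: Cl has a higher electron affinity than F, contrary to the simple trend — F's small 2p subshell makes the incoming electron feel strong e⁻–e⁻ repulsion, so Cl actually releases more energy on gaining an electron.
Tabulated electron affinity (kJ/mol): F 328, Cl 349, Ca 2, Ga 29, Sb 103.
So from lowest to highest: Ca < Ga < Sb < F < Cl.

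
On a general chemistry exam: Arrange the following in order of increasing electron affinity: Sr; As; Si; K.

Sr, K, As, Si

Electron affinity generally becomes more exothermic across a period toward the halogens and less exothermic down a group.
Neither a single period nor a single group — weigh both effects.
K > Sr: the two effects oppose for this pair; the down-group effect wins (48 vs 5 kJ/mol).
As > K: As lies to the right of K in period 4, so the across-period effect alone puts As higher.
Si > As: period and group pull opposite ways; the down-group shift dominates (134 vs 78 kJ/mol).
For reference (kJ/mol): Si 134, K 48, As 78, Sr 5.
So from lowest to highest: Sr < K < As < Si.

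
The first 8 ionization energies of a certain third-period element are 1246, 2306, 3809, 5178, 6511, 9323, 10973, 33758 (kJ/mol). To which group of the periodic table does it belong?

Look for the largest jump between consecutive ionization energies: IE8/IE7 ≈ 3.1, far larger than any earlier ratio.
That jump marks the point where a core electron is being removed. So the atom has 7 valence electrons.
A main-group element with 7 valence electrons is in group 17.

Group 17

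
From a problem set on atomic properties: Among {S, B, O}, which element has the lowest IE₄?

IE_4 is the cost of taking one more electron from the +3 cation: S³⁺ still has 3 valence electrons; B³⁺ is the bare [He] core; O³⁺ still has 3 valence electrons.
Pulling an electron out of a noble-gas core costs far more than removing a remaining valence electron, so B sits at the high end of IE_4.
Valence configurations: S³⁺ [Ne]3s²3p¹, O³⁺ [He]2s²2p¹.
Approximate IE_4 values (kJ/mol): S 4556, B 25026, O 7469.
Hence IE_4: S < O < B.

S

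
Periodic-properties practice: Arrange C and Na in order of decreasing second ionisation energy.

IE_2 is the cost of taking one more electron from the +1 cation: C⁺ still has 3 valence electrons; Na⁺ is the bare [Ne] core.
Breaking into a closed-shell core is much more expensive than removing a leftover valence electron — Na has the largest IE_2 here.
Tabulated IE_2 (kJ/mol): C 2353, Na 4562.
So the second ionization energies run C < Na.

Na > C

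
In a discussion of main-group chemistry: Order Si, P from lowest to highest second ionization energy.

After 1 electron has been removed, what remains? Si⁺ still has 3 valence electrons; P⁺ still has 4 valence electrons.
All are still removing valence electrons, so compare the +1 ions as you would atoms: IE_2 generally rises across a period (higher Z_eff) and falls down a group (larger shell), subject to the usual subshell exceptions.
Valence configurations: Si⁺ [Ne]3s²3p¹, P⁺ [Ne]3s²3p².
The numbers (kJ/mol): Si 1577, P 1907.
Overall IE_2 order: Si < P.

Si < P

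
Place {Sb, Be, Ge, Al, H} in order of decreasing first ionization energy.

H, Be, Sb, Ge, Al

H is in period 1, group 1; Be is in period 2, group 2; Al is in period 3, group 13; Ge is in period 4, group 14; Sb is in period 5, group 15.
Removing the outermost electron gets harder across a period and easier down a group.
A diagonal step moves right (one effect) and down (the opposite effect) at once.
Ge > Al: period and group pull opposite ways; the across-period shift dominates (762 vs 578 kJ/mol).
Sb > Ge: the two effects oppose for this pair; the across-period effect wins (831 vs 762 kJ/mol).
Be > Sb: the two effects oppose for this pair; the down-group effect wins (900 vs 831 kJ/mol).
H > Be: period and group pull opposite ways; the down-group shift dominates (1312 vs 900 kJ/mol).
Approximate values (kJ/mol): H 1312, Be 900, Al 578, Ge 762, Sb 831.
So from highest to lowest: H > Be > Sb > Ge > Al.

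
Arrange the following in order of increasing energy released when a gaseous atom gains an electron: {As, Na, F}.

F is in period 2, group 17; Na is in period 3, group 1; As is in period 4, group 15.
Atoms with high Z_eff and room in the valence shell (especially the halogens) have the most exothermic electron affinities.
These span different periods and groups, so the two trends combine.
As > Na: period and group pull opposite ways; the across-period shift dominates (78 vs 53 kJ/mol).
F > As: relative to As, both the across-period and down-group shifts push F's electron affinity up.
Approximate values (kJ/mol): F 328, Na 53, As 78.
So from lowest to highest: Na < As < F.

Na < As < F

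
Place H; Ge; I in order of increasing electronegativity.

Ge < H < I

Electronegativity increases across a period and decreases down a group, tracking effective nuclear charge and atomic size.
These span different periods and groups, so the two trends combine.
H > Ge: period and group pull opposite ways; the down-group shift dominates (2.20 vs 2.01).
I > H: period and group pull opposite ways; the across-period shift dominates (2.66 vs 2.20).
For reference (Pauling): H 2.20, Ge 2.01, I 2.66.
So from lowest to highest: Ge < H < I.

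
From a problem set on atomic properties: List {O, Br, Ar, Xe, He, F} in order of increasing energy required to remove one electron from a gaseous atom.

Br, Xe, O, Ar, F, He

He is in period 1, group 18; O is in period 2, group 16; F is in period 2, group 17; Ar is in period 3, group 18; Br is in period 4, group 17; Xe is in period 5, group 18.
Across a period the outer electron is held more tightly (higher IE₁); down a group it sits in a higher shell, more shielded, and comes off more easily.
These span different periods and groups, so the two trends combine.
Xe > Br: the two effects oppose for this pair; the across-period effect wins (1170 vs 1140 kJ/mol).
O > Xe: period and group pull opposite ways; the down-group shift dominates (1314 vs 1170 kJ/mol).
Ar > O: the two effects oppose for this pair; the across-period effect wins (1521 vs 1314 kJ/mol).
F > Ar: period and group pull opposite ways; the down-group shift dominates (1681 vs 1521 kJ/mol).
He > F: relative to F, both the across-period and down-group shifts push He's first ionization energy up.
Tabulated first ionization energy (kJ/mol): He 2372, O 1314, F 1681, Ar 1521, Br 1140, Xe 1170.
So from lowest to highest: Br < Xe < O < Ar < F < He.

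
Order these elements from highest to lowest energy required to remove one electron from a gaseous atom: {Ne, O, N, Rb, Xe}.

Ne, N, O, Xe, Rb

N is in period 2, group 15; O is in period 2, group 16; Ne is in period 2, group 18; Rb is in period 5, group 1; Xe is in period 5, group 18.
IE₁ increases left→right with effective nuclear charge and decreases top→bottom as the valence shell moves farther out.
Neither a single period nor a single group — weigh both effects.
Xe > Rb: both are in period 5; the period trend gives Xe the larger value.
O > Xe: period and group pull opposite ways; the down-group shift dominates (1314 vs 1170 kJ/mol).
N > O: this pair runs against the simple trend — see the exception note.
Ne > N: Ne lies to the right of N in period 2, so the across-period effect alone puts Ne higher.
Note the exception: N has a higher first ionization energy than O, contrary to the simple trend — pairing an electron in O's 2p⁴ costs repulsion energy, so O ionizes more easily than half-filled N (2p³).
Tabulated first ionization energy (kJ/mol): N 1402, O 1314, Ne 2081, Rb 403, Xe 1170.
So from highest to lowest: Ne > N > O > Xe > Rb.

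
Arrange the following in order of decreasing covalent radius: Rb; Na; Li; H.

H is in period 1, group 1; Li is in period 2, group 1; Na is in period 3, group 1; Rb is in period 5, group 1.
Atomic radius shrinks across a period as nuclear charge pulls the same shell inward, and grows down a group as new shells are added.
All are in group 1, so atomic radius increases down the group.
So from largest to smallest: Rb > Na > Li > H.

Rb, Na, Li, H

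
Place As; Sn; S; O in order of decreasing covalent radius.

O is in period 2, group 16; S is in period 3, group 16; As is in period 4, group 15; Sn is in period 5, group 14.
Across a period the added protons contract the valence shell; down a group each new principal shell makes the atom larger.
Neither a single period nor a single group — weigh both effects.
S > O: S sits below O in group 16, so the down-group effect alone puts S larger.
As > S: both effects reinforce here, so As is clearly the larger of the two.
Sn > As: relative to As, both the across-period and down-group shifts push Sn's atomic radius up.
Approximate values (pm): O 63, S 103, As 121, Sn 140.
So from largest to smallest: Sn > As > S > O.

Sn, As, S, O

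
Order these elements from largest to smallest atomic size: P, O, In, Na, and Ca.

Ca, Na, In, P, O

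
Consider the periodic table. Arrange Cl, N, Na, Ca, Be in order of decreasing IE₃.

After 2 electrons have been removed, what remains? Cl²⁺ still has 5 valence electrons; N²⁺ still has 3 valence electrons; Na²⁺ is already 1 electron into the core; Ca²⁺ is the bare [Ar] core; Be²⁺ is the bare [He] core.
Core electrons are held far more tightly than valence electrons, so Ca, Na and Be top the IE_3 order.
Valence configurations: Cl²⁺ [Ne]3s²3p³, N²⁺ [He]2s²2p¹.
The numbers (kJ/mol): Cl 3822, N 4578, Na 6910, Ca 4912, Be 14849.
Putting it together, IE_3: Cl < N < Ca < Na < Be.

Be, Na, Ca, N, Cl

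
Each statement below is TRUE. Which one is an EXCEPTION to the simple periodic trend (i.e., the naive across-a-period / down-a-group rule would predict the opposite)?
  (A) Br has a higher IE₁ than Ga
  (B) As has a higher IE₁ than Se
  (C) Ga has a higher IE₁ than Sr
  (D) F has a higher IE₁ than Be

The general trend: IE₁ increases across a period and decreases down a group.
(A) Br (period 4, group 17) vs Ga (period 4, group 13): the stated order agrees with the simple trend.
(B) As (period 4, group 15) vs Se (period 4, group 16): the stated order contradicts the simple trend.
(C) Ga (period 4, group 13) vs Sr (period 5, group 2): the stated order agrees with the simple trend.
(D) F (period 2, group 17) vs Be (period 2, group 2): the stated order agrees with the simple trend.
The exception is (B): Se (4p⁴) ionizes more easily than half-filled As (4p³).

(B)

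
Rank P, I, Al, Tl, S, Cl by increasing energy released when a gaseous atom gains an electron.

Tl < Al < P < S < I < Cl

EA tends to increase across a period and decrease down a group, though the pattern is less regular than for IE or radius.
Here both period and group differ, so the two effects have to be weighed against each other.
Al > Tl: Al sits above Tl in group 13, so the down-group effect alone puts Al higher.
P > Al: P lies to the right of Al in period 3, so the across-period effect alone puts P higher.
S > P: S lies to the right of P in period 3, so the across-period effect alone puts S higher.
I > S: the two effects oppose for this pair; the across-period effect wins (295 vs 200 kJ/mol).
Cl > I: Cl sits above I in group 17, so the down-group effect alone puts Cl higher.
Tabulated electron affinity (kJ/mol): Al 42, P 72, S 200, Cl 349, I 295, Tl 19.
So from lowest to highest: Tl < Al < P < S < I < Cl.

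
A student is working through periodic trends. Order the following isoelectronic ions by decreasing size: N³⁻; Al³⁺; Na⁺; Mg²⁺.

All of these have 10 electrons, so size is governed by nuclear charge alone: the more protons, the stronger the pull on the same electron cloud, and the smaller the ion.
Nuclear charges: Al³⁺ (Z=13), Mg²⁺ (Z=12), Na⁺ (Z=11), N³⁻ (Z=7).
Largest to smallest: N³⁻ > Na⁺ > Mg²⁺ > Al³⁺.

N³⁻ > Na⁺ > Mg²⁺ > Al³⁺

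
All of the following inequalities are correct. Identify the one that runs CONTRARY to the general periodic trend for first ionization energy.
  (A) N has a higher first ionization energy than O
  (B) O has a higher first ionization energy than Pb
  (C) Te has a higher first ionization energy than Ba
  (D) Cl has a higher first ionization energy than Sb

The general trend: first ionization energy increases across a period and decreases down a group.
(A) N (period 2, group 15) vs O (period 2, group 16): the stated order contradicts the simple trend.
(B) O (period 2, group 16) vs Pb (period 6, group 14): the stated order agrees with the simple trend.
(C) Te (period 5, group 16) vs Ba (period 6, group 2): the stated order agrees with the simple trend.
(D) Cl (period 3, group 17) vs Sb (period 5, group 15): the stated order agrees with the simple trend.
The exception is (A): pairing an electron in O's 2p⁴ costs repulsion energy, so O ionizes more easily than half-filled N (2p³).

(A)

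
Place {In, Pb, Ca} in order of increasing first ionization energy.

In < Ca < Pb

Ca is in period 4, group 2; In is in period 5, group 13; Pb is in period 6, group 14.
Across a period the outer electron is held more tightly (higher IE₁); down a group it sits in a higher shell, more shielded, and comes off more easily.
These sit on a diagonal, where the across-period and down-group effects partly cancel.
Ca > In: the two effects oppose for this pair; the down-group effect wins (590 vs 558 kJ/mol).
Pb > Ca: period and group pull opposite ways; the across-period shift dominates (716 vs 590 kJ/mol).
Approximate values (kJ/mol): Ca 590, In 558, Pb 716.
So from lowest to highest: In < Ca < Pb.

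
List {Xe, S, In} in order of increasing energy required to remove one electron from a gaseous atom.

IE₁ increases left→right with effective nuclear charge and decreases top→bottom as the valence shell moves farther out.
These span different periods and groups, so the two trends combine.
S > In: relative to In, both the across-period and down-group shifts push S's first ionization energy up.
Xe > S: the two effects oppose for this pair; the across-period effect wins (1170 vs 1000 kJ/mol).
Approximate values (kJ/mol): S 1000, In 558, Xe 1170.
So from lowest to highest: In < S < Xe.

In < S < Xe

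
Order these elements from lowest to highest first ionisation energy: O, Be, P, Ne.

Be < P < O < Ne

Be is in period 2, group 2; O is in period 2, group 16; Ne is in period 2, group 18; P is in period 3, group 15.
Removing the outermost electron gets harder across a period and easier down a group.
These span different periods and groups, so the two trends combine.
P > Be: period and group pull opposite ways; the across-period shift dominates (1012 vs 900 kJ/mol).
O > P: both effects reinforce here, so O is clearly the higher of the two.
Ne > O: both are in period 2; the period trend gives Ne the larger value.
Tabulated first ionization energy (kJ/mol): Be 900, O 1314, Ne 2081, P 1012.
So from lowest to highest: Be < P < O < Ne.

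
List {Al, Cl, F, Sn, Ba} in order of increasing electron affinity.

Ba, Al, Sn, F, Cl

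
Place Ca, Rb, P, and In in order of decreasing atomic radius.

Rb > Ca > In > P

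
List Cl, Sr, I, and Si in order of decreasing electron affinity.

Si is in period 3, group 14; Cl is in period 3, group 17; Sr is in period 5, group 2; I is in period 5, group 17.
Atoms with high Z_eff and room in the valence shell (especially the halogens) have the most exothermic electron affinities.
Here both period and group differ, so the two effects have to be weighed against each other.
Si > Sr: both effects reinforce here, so Si is clearly the higher of the two.
I > Si: the two effects oppose for this pair; the across-period effect wins (295 vs 134 kJ/mol).
Cl > I: Cl sits above I in group 17, so the down-group effect alone puts Cl higher.
Tabulated electron affinity (kJ/mol): Si 134, Cl 349, Sr 5, I 295.
So from highest to lowest: Cl > I > Si > Sr.

Cl, I, Si, Sr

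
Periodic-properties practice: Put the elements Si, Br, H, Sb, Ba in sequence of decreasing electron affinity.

Br > Si > Sb > H > Ba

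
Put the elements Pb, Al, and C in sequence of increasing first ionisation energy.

Al < Pb < C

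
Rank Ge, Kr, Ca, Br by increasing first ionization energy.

Ca, Ge, Br, Kr

First ionization energy rises across a period (greater Z_eff holds electrons more tightly) and falls down a group (valence electrons are farther from the nucleus).
All lie in period 4, so first ionization energy increases left to right.
So from lowest to highest: Ca < Ge < Br < Kr.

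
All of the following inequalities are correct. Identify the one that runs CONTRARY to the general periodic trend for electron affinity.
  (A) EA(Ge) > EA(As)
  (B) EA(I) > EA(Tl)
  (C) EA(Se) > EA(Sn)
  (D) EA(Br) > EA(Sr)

(A)

The general trend: electron affinity increases across a period and decreases down a group.
(A) Ge (period 4, group 14) vs As (period 4, group 15): the stated order contradicts the simple trend.
(B) I (period 5, group 17) vs Tl (period 6, group 13): the stated order agrees with the simple trend.
(C) Se (period 4, group 16) vs Sn (period 5, group 14): the stated order agrees with the simple trend.
(D) Br (period 4, group 17) vs Sr (period 5, group 2): the stated order agrees with the simple trend.
The exception is (A): adding an electron to As's half-filled 4p³ is unfavourable, so Ge (4p²) has the more exothermic EA.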